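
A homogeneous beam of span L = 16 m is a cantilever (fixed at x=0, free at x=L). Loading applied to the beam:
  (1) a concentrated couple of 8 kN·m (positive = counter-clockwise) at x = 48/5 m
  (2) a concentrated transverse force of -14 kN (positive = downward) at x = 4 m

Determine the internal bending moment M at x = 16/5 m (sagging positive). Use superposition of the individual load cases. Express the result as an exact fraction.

M(16/5) = 96/5 kN·m

Load 1 — applied couple M₀=8 kN·m at a=48/5 m (b=L-a=32/5):
  M_1 = M₀  [x≤a] = 8 = 8 kN·m
Load 2 — point force P=-14 kN at a=4 m (b=L-a=12):
  M_2 = -P(a-x)  [x≤a] = -(-14)·(4-(16/5)) = 56/5 kN·m
Superposition: M = Σ M_i = 96/5 kN·m ≈ 19.200000 kN·m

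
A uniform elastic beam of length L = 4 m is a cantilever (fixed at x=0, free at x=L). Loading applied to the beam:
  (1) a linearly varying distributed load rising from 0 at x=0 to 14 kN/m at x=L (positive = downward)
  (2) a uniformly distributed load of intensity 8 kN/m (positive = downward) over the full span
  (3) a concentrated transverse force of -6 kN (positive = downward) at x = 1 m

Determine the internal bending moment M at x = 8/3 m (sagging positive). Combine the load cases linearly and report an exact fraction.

M(8/3) = -1472/81 kN·m

Load 1 — triangular load w₀=14 kN/m (0→w₀ over full span):
  M_1 = w₀Lx/2 - w₀L²/3 - w₀x³/(6L) = 14·4·(8/3)/2 - 14·4²/3 - 14·(8/3)³/(6·4) = -896/81 kN·m
Load 2 — uniform load w=8 kN/m over full span:
  M_2 = -w(L-x)²/2 = -8·(4-(8/3))²/2 = -64/9 kN·m
Load 3 — point force P=-6 kN at a=1 m (b=L-a=3):
  M_3 = 0  [x>a] = 0 kN·m
Superposition: M = Σ M_i = -1472/81 kN·m ≈ -18.172840 kN·m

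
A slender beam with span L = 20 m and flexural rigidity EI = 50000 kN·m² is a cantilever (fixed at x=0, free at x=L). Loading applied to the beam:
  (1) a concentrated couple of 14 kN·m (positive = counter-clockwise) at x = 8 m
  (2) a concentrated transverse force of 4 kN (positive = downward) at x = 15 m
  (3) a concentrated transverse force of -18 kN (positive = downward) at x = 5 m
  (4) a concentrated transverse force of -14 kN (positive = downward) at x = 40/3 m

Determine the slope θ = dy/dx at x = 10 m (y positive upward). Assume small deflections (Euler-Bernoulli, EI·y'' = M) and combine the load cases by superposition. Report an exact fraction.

Load 1 — applied couple M₀=14 kN·m at a=8 m (b=L-a=12):
  θ_1 = M₀a/EI  [x>a] = 14·8/50000 = 7/3125 rad
Load 2 — point force P=4 kN at a=15 m (b=L-a=5):
  θ_2 = -Px(2a-x)/(2EI)  [x≤a] = -4·10·(2·15-10)/(2·50000) = -1/125 rad
Load 3 — point force P=-18 kN at a=5 m (b=L-a=15):
  θ_3 = -Pa²/(2EI)  [x>a] = -(-18)·5²/(2·50000) = 9/2000 rad
Load 4 — point force P=-14 kN at a=40/3 m (b=L-a=20/3):
  θ_4 = -Px(2a-x)/(2EI)  [x≤a] = -(-14)·10·(2·(40/3)-10)/(2·50000) = 7/300 rad
Superposition: θ = Σ θ_i = 3311/150000 rad ≈ 0.022073 rad

θ(10) = 3311/150000 rad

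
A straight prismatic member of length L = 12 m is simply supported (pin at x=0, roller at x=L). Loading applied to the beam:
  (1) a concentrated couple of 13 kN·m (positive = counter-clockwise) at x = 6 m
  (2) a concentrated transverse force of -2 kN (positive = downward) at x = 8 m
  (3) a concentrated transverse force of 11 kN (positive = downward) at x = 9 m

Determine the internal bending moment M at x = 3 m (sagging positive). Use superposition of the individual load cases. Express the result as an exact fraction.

M(3) = 19/2 kN·m

Load 1 — applied couple M₀=13 kN·m at a=6 m (b=L-a=6):
  M_1 = M₀x/L  [x≤a] = 13·3/12 = 13/4 kN·m
Load 2 — point force P=-2 kN at a=8 m (b=L-a=4):
  M_2 = Pbx/L  [x≤a] = (-2)·4·3/12 = -2 kN·m
Load 3 — point force P=11 kN at a=9 m (b=L-a=3):
  M_3 = Pbx/L  [x≤a] = 11·3·3/12 = 33/4 kN·m
Superposition: M = Σ M_i = 19/2 kN·m ≈ 9.500000 kN·m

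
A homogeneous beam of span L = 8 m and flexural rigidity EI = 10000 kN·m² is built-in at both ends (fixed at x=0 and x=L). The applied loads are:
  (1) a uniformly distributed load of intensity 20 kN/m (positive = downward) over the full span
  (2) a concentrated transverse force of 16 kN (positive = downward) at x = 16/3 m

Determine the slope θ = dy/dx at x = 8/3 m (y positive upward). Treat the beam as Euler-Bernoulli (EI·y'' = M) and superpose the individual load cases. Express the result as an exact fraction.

θ(8/3) = -224/30375 rad

Load 1 — uniform load w=20 kN/m over full span:
  θ_1 = -wx(L-x)(L-2x)/(12EI) = -20·(8/3)·(8-(8/3))·(8-2·(8/3))/(12·10000) = -64/10125 rad
Load 2 — point force P=16 kN at a=16/3 m (b=L-a=8/3):
  θ_2 = -Pb²x(2aL-(3a+b)x)/(2L³EI)  [x≤a] = -16·(8/3)²·(8/3)·(2·(16/3)·8-(3·(16/3)+(8/3))·(8/3))/(2·8³·10000) = -32/30375 rad
Superposition: θ = Σ θ_i = -224/30375 rad ≈ -0.007374 rad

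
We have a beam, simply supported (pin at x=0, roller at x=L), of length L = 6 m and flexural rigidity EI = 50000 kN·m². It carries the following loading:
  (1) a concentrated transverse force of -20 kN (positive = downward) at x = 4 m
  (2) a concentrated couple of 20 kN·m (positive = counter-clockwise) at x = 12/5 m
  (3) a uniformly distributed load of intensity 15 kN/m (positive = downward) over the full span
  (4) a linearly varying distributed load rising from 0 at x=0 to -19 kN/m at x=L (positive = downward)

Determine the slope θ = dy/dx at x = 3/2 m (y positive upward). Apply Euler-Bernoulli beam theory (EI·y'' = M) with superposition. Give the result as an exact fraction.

θ(3/2) = -3617/576000000 rad

Load 1 — point force P=-20 kN at a=4 m (b=L-a=2):
  θ_1 = -Pb(L²-b²-3x²)/(6LEI)  [x≤a] = -(-20)·2·(6²-2²-3·(3/2)²)/(6·6·50000) = 101/180000 rad
Load 2 — applied couple M₀=20 kN·m at a=12/5 m (b=L-a=18/5):
  θ_2 = (M₀x²/(2L)+C₁)/EI  [x≤a] with C₁=M₀(3b²-L²)/(6L)=8/5 = (20·(3/2)²/(2·6)+(8/5))/50000 = 107/1000000 rad
Load 3 — uniform load w=15 kN/m over full span:
  θ_3 = -w(L³-6Lx²+4x³)/(24EI) = -15·(6³-6·6·(3/2)²+4·(3/2)³)/(24·50000) = -297/160000 rad
Load 4 — triangular load w₀=-19 kN/m (0→w₀ over full span):
  θ_4 = -w₀(7L⁴-30L²x²+15x⁴)/(360LEI) = -(-19)·(7·6⁴-30·6²·(3/2)²+15·(3/2)⁴)/(360·6·50000) = 75639/64000000 rad
Superposition: θ = Σ θ_i = -3617/576000000 rad ≈ -0.000006 rad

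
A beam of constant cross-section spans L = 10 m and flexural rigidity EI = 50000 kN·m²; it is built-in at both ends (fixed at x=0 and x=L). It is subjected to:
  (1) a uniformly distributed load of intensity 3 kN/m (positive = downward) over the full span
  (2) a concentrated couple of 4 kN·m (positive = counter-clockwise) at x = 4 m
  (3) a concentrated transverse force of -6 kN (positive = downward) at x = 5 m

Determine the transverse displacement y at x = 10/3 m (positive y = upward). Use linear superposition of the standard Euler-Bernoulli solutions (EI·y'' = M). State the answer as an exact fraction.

y(10/3) = -3053/4050000 m

Load 1 — uniform load w=3 kN/m over full span:
  y_1 = -wx²(L-x)²/(24EI) = -3·(10/3)²·(10-(10/3))²/(24·50000) = -1/810 m
Load 2 — applied couple M₀=4 kN·m at a=4 m (b=L-a=6):
  y_2 = (R_Ax³/6 - M_Ax²/2)/EI  [x≤a] with R_A=72/125, M_A=12/25 = ((72/125)·(10/3)³/6 - (12/25)·(10/3)²/2)/50000 = 1/56250 m
Load 3 — point force P=-6 kN at a=5 m (b=L-a=5):
  y_3 = -Pb²x²(3aL-(3a+b)x)/(6L³EI)  [x≤a] = -(-6)·5²·(10/3)²·(3·5·10-(3·5+5)·(10/3))/(6·10³·50000) = 1/2160 m
Superposition: y = Σ y_i = -3053/4050000 m ≈ -0.000754 m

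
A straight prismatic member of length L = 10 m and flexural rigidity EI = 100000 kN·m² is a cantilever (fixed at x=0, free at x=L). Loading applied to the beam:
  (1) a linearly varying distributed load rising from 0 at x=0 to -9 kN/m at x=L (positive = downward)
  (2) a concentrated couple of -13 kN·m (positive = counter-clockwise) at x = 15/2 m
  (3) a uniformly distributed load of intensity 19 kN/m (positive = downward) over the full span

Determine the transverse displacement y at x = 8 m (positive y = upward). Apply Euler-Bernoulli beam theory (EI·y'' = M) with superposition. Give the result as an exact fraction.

y(8) = -7102769/60000000 m

Load 1 — triangular load w₀=-9 kN/m (0→w₀ over full span):
  y_1 = (w₀Lx³/12-w₀L²x²/6-w₀x⁵/(120L))/EI = ((-9)·10·8³/12-(-9)·10²·8²/6-(-9)·8⁵/(120·10))/100000 = 4692/78125 m
Load 2 — applied couple M₀=-13 kN·m at a=15/2 m (b=L-a=5/2):
  y_2 = M₀a(2x-a)/(2EI)  [x>a] = (-13)·(15/2)·(2·8-(15/2))/(2·100000) = -663/160000 m
Load 3 — uniform load w=19 kN/m over full span:
  y_3 = -wx²(x²-4Lx+6L²)/(24EI) = -19·8²·(8²-4·10·8+6·10²)/(24·100000) = -1634/9375 m
Superposition: y = Σ y_i = -7102769/60000000 m ≈ -0.118379 m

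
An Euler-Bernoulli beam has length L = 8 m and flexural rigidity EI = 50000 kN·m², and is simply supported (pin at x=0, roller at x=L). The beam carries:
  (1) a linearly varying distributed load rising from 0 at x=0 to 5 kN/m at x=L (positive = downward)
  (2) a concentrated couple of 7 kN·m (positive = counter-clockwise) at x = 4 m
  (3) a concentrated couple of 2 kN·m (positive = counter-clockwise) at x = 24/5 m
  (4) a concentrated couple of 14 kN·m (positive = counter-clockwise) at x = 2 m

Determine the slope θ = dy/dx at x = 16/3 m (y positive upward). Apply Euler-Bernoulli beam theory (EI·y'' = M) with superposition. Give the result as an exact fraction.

θ(16/3) = 205367/607500000 rad

Load 1 — triangular load w₀=5 kN/m (0→w₀ over full span):
  θ_1 = -w₀(7L⁴-30L²x²+15x⁴)/(360LEI) = -5·(7·8⁴-30·8²·(16/3)²+15·(16/3)⁴)/(360·8·50000) = 364/759375 rad
Load 2 — applied couple M₀=7 kN·m at a=4 m (b=L-a=4):
  θ_2 = (M₀x²/(2L)-M₀(x-a)+C₁)/EI  [x>a] with C₁=M₀(3b²-L²)/(6L)=-7/3 = (7·(16/3)²/(2·8)-7·((16/3)-4)+(-7/3))/50000 = 7/450000 rad
Load 3 — applied couple M₀=2 kN·m at a=24/5 m (b=L-a=16/5):
  θ_3 = (M₀x²/(2L)-M₀(x-a)+C₁)/EI  [x>a] with C₁=M₀(3b²-L²)/(6L)=-104/75 = (2·(16/3)²/(2·8)-2·((16/3)-(24/5))+(-104/75))/50000 = 31/1406250 rad
Load 4 — applied couple M₀=14 kN·m at a=2 m (b=L-a=6):
  θ_4 = (M₀x²/(2L)-M₀(x-a)+C₁)/EI  [x>a] with C₁=M₀(3b²-L²)/(6L)=77/6 = (14·(16/3)²/(2·8)-14·((16/3)-2)+(77/6))/50000 = -161/900000 rad
Superposition: θ = Σ θ_i = 205367/607500000 rad ≈ 0.000338 rad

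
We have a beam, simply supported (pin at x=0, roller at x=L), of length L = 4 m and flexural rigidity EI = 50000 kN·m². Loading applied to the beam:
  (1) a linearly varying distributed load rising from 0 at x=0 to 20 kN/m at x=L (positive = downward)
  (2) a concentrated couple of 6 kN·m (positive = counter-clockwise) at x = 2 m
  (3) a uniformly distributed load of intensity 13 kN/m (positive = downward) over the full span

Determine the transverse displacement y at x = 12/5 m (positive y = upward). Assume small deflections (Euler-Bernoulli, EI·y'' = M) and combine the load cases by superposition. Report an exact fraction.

y(12/5) = -85573/58593750 m

Load 1 — triangular load w₀=20 kN/m (0→w₀ over full span):
  y_1 = -w₀x(7L⁴-10L²x²+3x⁴)/(360LEI) = -20·(12/5)·(7·4⁴-10·4²·(12/5)²+3·(12/5)⁴)/(360·4·50000) = -18944/29296875 m
Load 2 — applied couple M₀=6 kN·m at a=2 m (b=L-a=2):
  y_2 = (M₀x³/(6L)-M₀(x-a)²/2+C₁x)/EI  [x>a] with C₁=M₀(3b²-L²)/(6L)=-1 = (6·(12/5)³/(6·4)-6·((12/5)-2)²/2+(-1)·(12/5))/50000 = 9/781250 m
Load 3 — uniform load w=13 kN/m over full span:
  y_3 = -wx(L³-2Lx²+x³)/(24EI) = -13·(12/5)·(4³-2·4·(12/5)²+(12/5)³)/(24·50000) = -1612/1953125 m
Superposition: y = Σ y_i = -85573/58593750 m ≈ -0.001460 m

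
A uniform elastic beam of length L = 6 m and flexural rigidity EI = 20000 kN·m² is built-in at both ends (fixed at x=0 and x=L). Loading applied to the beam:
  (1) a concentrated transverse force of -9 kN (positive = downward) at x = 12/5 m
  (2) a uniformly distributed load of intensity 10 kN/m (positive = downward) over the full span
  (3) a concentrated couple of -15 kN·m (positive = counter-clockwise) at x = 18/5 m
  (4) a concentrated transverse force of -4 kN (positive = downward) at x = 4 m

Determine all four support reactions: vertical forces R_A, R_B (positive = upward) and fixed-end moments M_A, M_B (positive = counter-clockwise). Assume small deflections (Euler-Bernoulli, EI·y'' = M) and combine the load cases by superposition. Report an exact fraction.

R_A = 65917/3375 kN, M_A = 17602/1125 kN·m, R_B = 92708/3375 kN, M_B = -25943/1125 kN·m

Load 1 — point force P=-9 kN at a=12/5 m (b=L-a=18/5):
  R_A = Pb²(3a+b)/L³ = (-9)·(18/5)²·(3·(12/5)+(18/5))/6³ = -729/125 kN
  M_A = Pab²/L² = (-9)·(12/5)·(18/5)²/6² = -972/125 kN·m
  R_B = Pa²(a+3b)/L³ = (-9)·(12/5)²·((12/5)+3·(18/5))/6³ = -396/125 kN
  M_B = -Pa²b/L² = -(-9)·(12/5)²·(18/5)/6² = 648/125 kN·m
Load 2 — uniform load w=10 kN/m over full span:
  R_A = wL/2 = 10·6/2 = 30 kN
  M_A = wL²/12 = 10·6²/12 = 30 kN·m
  R_B = wL/2 = 10·6/2 = 30 kN
  M_B = -wL²/12 = -10·6²/12 = -30 kN·m
Load 3 — applied couple M₀=-15 kN·m at a=18/5 m (b=L-a=12/5):
  R_A = 6M₀ab/L³ = 6·(-15)·(18/5)·(12/5)/6³ = -18/5 kN
  M_A = M₀b(2a-b)/L² = (-15)·(12/5)·(2·(18/5)-(12/5))/6² = -24/5 kN·m
  R_B = -6M₀ab/L³ = -6·(-15)·(18/5)·(12/5)/6³ = 18/5 kN
  M_B = M₀a(2b-a)/L² = (-15)·(18/5)·(2·(12/5)-(18/5))/6² = -9/5 kN·m
Load 4 — point force P=-4 kN at a=4 m (b=L-a=2):
  R_A = Pb²(3a+b)/L³ = (-4)·2²·(3·4+2)/6³ = -28/27 kN
  M_A = Pab²/L² = (-4)·4·2²/6² = -16/9 kN·m
  R_B = Pa²(a+3b)/L³ = (-4)·4²·(4+3·2)/6³ = -80/27 kN
  M_B = -Pa²b/L² = -(-4)·4²·2/6² = 32/9 kN·m
Superposition: R_A = 65917/3375 kN, M_A = 17602/1125 kN·m, R_B = 92708/3375 kN, M_B = -25943/1125 kN·m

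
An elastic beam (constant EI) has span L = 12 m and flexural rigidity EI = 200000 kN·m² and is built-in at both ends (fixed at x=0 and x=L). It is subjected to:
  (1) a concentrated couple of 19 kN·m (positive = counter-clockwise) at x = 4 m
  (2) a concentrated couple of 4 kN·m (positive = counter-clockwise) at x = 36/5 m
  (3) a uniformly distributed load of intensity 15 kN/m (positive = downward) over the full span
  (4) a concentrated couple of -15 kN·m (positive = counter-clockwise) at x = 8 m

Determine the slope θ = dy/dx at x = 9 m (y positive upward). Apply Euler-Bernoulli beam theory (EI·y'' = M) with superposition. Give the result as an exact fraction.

Load 1 — applied couple M₀=19 kN·m at a=4 m (b=L-a=8):
  θ_1 = (R_Ax²/2 - M_Ax - M₀(x-a))/EI  [x>a] with R_A=19/9, M_A=0 = ((19/9)·9²/2 - 0·9 - 19·(9-4))/200000 = -19/400000 rad
Load 2 — applied couple M₀=4 kN·m at a=36/5 m (b=L-a=24/5):
  θ_2 = (R_Ax²/2 - M_Ax - M₀(x-a))/EI  [x>a] with R_A=12/25, M_A=32/25 = ((12/25)·9²/2 - (32/25)·9 - 4·(9-(36/5)))/200000 = 9/2500000 rad
Load 3 — uniform load w=15 kN/m over full span:
  θ_3 = -wx(L-x)(L-2x)/(12EI) = -15·9·(12-9)·(12-2·9)/(12·200000) = 81/80000 rad
Load 4 — applied couple M₀=-15 kN·m at a=8 m (b=L-a=4):
  θ_4 = (R_Ax²/2 - M_Ax - M₀(x-a))/EI  [x>a] with R_A=-5/3, M_A=-5 = ((-5/3)·9²/2 - (-5)·9 - (-15)·(9-8))/200000 = -3/80000 rad
Superposition: θ = Σ θ_i = 9311/10000000 rad ≈ 0.000931 rad

θ(9) = 9311/10000000 rad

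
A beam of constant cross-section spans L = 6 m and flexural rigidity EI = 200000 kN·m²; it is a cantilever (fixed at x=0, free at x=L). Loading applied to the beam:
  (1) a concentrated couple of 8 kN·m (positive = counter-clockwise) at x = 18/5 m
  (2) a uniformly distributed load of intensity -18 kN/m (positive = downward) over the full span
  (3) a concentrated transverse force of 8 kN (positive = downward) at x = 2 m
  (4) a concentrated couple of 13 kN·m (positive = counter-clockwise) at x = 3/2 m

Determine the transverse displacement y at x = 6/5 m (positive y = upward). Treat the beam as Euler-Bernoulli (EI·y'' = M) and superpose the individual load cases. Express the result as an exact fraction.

y(6/5) = 65511/62500000 m

Load 1 — applied couple M₀=8 kN·m at a=18/5 m (b=L-a=12/5):
  y_1 = M₀x²/(2EI)  [x≤a] = 8·(6/5)²/(2·200000) = 9/312500 m
Load 2 — uniform load w=-18 kN/m over full span:
  y_2 = -wx²(x²-4Lx+6L²)/(24EI) = -(-18)·(6/5)²·((6/5)²-4·6·(6/5)+6·6²)/(24·200000) = 31833/31250000 m
Load 3 — point force P=8 kN at a=2 m (b=L-a=4):
  y_3 = -Px²(3a-x)/(6EI)  [x≤a] = -8·(6/5)²·(3·2-(6/5))/(6·200000) = -18/390625 m
Load 4 — applied couple M₀=13 kN·m at a=3/2 m (b=L-a=9/2):
  y_4 = M₀x²/(2EI)  [x≤a] = 13·(6/5)²/(2·200000) = 117/2500000 m
Superposition: y = Σ y_i = 65511/62500000 m ≈ 0.001048 m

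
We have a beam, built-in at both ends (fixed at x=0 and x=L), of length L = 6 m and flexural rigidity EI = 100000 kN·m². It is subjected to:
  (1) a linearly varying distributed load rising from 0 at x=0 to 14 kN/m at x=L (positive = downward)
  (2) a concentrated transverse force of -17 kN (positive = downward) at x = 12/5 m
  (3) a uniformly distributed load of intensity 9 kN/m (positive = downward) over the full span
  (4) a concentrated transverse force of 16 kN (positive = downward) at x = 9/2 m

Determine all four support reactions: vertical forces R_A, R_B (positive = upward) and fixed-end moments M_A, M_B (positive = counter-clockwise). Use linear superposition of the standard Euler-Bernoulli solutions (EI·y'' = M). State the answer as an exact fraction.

Load 1 — triangular load w₀=14 kN/m (0→w₀ over full span):
  R_A = 3w₀L/20 = 3·14·6/20 = 63/5 kN
  M_A = w₀L²/30 = 14·6²/30 = 84/5 kN·m
  R_B = 7w₀L/20 = 7·14·6/20 = 147/5 kN
  M_B = -w₀L²/20 = -14·6²/20 = -126/5 kN·m
Load 2 — point force P=-17 kN at a=12/5 m (b=L-a=18/5):
  R_A = Pb²(3a+b)/L³ = (-17)·(18/5)²·(3·(12/5)+(18/5))/6³ = -1377/125 kN
  M_A = Pab²/L² = (-17)·(12/5)·(18/5)²/6² = -1836/125 kN·m
  R_B = Pa²(a+3b)/L³ = (-17)·(12/5)²·((12/5)+3·(18/5))/6³ = -748/125 kN
  M_B = -Pa²b/L² = -(-17)·(12/5)²·(18/5)/6² = 1224/125 kN·m
Load 3 — uniform load w=9 kN/m over full span:
  R_A = wL/2 = 9·6/2 = 27 kN
  M_A = wL²/12 = 9·6²/12 = 27 kN·m
  R_B = wL/2 = 9·6/2 = 27 kN
  M_B = -wL²/12 = -9·6²/12 = -27 kN·m
Load 4 — point force P=16 kN at a=9/2 m (b=L-a=3/2):
  R_A = Pb²(3a+b)/L³ = 16·(3/2)²·(3·(9/2)+(3/2))/6³ = 5/2 kN
  M_A = Pab²/L² = 16·(9/2)·(3/2)²/6² = 9/2 kN·m
  R_B = Pa²(a+3b)/L³ = 16·(9/2)²·((9/2)+3·(3/2))/6³ = 27/2 kN
  M_B = -Pa²b/L² = -16·(9/2)²·(3/2)/6² = -27/2 kN·m
Superposition: R_A = 7771/250 kN, M_A = 8403/250 kN·m, R_B = 15979/250 kN, M_B = -13977/250 kN·m

R_A = 7771/250 kN, M_A = 8403/250 kN·m, R_B = 15979/250 kN, M_B = -13977/250 kN·m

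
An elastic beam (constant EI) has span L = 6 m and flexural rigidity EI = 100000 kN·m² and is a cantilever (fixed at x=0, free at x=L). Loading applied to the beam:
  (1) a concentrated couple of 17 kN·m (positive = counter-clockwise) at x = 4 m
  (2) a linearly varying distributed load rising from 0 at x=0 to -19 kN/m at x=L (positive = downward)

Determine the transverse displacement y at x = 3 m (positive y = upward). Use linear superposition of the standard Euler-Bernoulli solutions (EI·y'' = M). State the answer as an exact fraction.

y(3) = 68193/8000000 m

Load 1 — applied couple M₀=17 kN·m at a=4 m (b=L-a=2):
  y_1 = M₀x²/(2EI)  [x≤a] = 17·3²/(2·100000) = 153/200000 m
Load 2 — triangular load w₀=-19 kN/m (0→w₀ over full span):
  y_2 = (w₀Lx³/12-w₀L²x²/6-w₀x⁵/(120L))/EI = ((-19)·6·3³/12-(-19)·6²·3²/6-(-19)·3⁵/(120·6))/100000 = 62073/8000000 m
Superposition: y = Σ y_i = 68193/8000000 m ≈ 0.008524 m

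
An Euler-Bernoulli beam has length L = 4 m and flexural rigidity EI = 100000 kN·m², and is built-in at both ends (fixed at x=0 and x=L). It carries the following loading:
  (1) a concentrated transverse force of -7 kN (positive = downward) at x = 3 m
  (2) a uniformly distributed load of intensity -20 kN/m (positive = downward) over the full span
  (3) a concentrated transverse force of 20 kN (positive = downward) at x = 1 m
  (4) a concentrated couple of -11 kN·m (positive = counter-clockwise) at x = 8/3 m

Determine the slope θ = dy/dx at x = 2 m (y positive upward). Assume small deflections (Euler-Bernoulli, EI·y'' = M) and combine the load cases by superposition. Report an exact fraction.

Load 1 — point force P=-7 kN at a=3 m (b=L-a=1):
  θ_1 = -Pb²x(2aL-(3a+b)x)/(2L³EI)  [x≤a] = -(-7)·1²·2·(2·3·4-(3·3+1)·2)/(2·4³·100000) = 7/1600000 rad
Load 2 — uniform load w=-20 kN/m over full span:
  θ_2 = -wx(L-x)(L-2x)/(12EI) = -(-20)·2·(4-2)·(4-2·2)/(12·100000) = 0 rad
Load 3 — point force P=20 kN at a=1 m (b=L-a=3):
  θ_3 = Pa²(L-x)(2bL-(3b+a)(L-x))/(2L³EI)  [x>a] = 20·1²·(4-2)·(2·3·4-(3·3+1)·(4-2))/(2·4³·100000) = 1/80000 rad
Load 4 — applied couple M₀=-11 kN·m at a=8/3 m (b=L-a=4/3):
  θ_4 = (R_Ax²/2 - M_Ax)/EI  [x≤a] with R_A=-11/3, M_A=-11/3 = ((-11/3)·2²/2 - (-11/3)·2)/100000 = 0 rad
Superposition: θ = Σ θ_i = 27/1600000 rad ≈ 0.000017 rad

θ(2) = 27/1600000 rad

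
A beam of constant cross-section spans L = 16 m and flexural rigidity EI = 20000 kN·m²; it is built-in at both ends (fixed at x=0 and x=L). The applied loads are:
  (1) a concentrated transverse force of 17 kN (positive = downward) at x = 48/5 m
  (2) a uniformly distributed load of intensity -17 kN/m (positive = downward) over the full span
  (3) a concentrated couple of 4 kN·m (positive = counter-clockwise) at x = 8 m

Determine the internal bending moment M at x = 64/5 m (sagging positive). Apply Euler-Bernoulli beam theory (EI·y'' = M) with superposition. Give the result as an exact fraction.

M(64/5) = 19481/1875 kN·m

Load 1 — point force P=17 kN at a=48/5 m (b=L-a=32/5):
  M_1 = Pa²(a+3b)(L-x)/L³ - Pa²b/L²  [x>a] = 17·(48/5)²·((48/5)+3·(32/5))·(16-(64/5))/16³ - 17·(48/5)²·(32/5)/16² = -2448/625 kN·m
Load 2 — uniform load w=-17 kN/m over full span:
  M_2 = wLx/2 - wL²/12 - wx²/2 = (-17)·16·(64/5)/2 - (-17)·16²/12 - (-17)·(64/5)²/2 = 1088/75 kN·m
Load 3 — applied couple M₀=4 kN·m at a=8 m (b=L-a=8):
  M_3 = R_Ax - M_A - M₀  [x>a] with R_A=3/8, M_A=1 = (3/8)·(64/5) - 1 - 4 = -1/5 kN·m
Superposition: M = Σ M_i = 19481/1875 kN·m ≈ 10.389867 kN·m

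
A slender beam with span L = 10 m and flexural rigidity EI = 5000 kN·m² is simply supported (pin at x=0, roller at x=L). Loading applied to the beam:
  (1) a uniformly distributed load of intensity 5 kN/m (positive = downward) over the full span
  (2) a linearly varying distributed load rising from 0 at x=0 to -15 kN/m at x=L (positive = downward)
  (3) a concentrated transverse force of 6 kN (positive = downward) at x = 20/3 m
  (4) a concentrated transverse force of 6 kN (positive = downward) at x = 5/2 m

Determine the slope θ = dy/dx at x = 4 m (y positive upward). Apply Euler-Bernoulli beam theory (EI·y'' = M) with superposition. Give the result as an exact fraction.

Load 1 — uniform load w=5 kN/m over full span:
  θ_1 = -w(L³-6Lx²+4x³)/(24EI) = -5·(10³-6·10·4²+4·4³)/(24·5000) = -37/3000 rad
Load 2 — triangular load w₀=-15 kN/m (0→w₀ over full span):
  θ_2 = -w₀(7L⁴-30L²x²+15x⁴)/(360LEI) = -(-15)·(7·10⁴-30·10²·4²+15·4⁴)/(360·10·5000) = 323/15000 rad
Load 3 — point force P=6 kN at a=20/3 m (b=L-a=10/3):
  θ_3 = -Pb(L²-b²-3x²)/(6LEI)  [x≤a] = -6·(10/3)·(10²-(10/3)²-3·4²)/(6·10·5000) = -46/16875 rad
Load 4 — point force P=6 kN at a=5/2 m (b=L-a=15/2):
  θ_4 = -Pa(2L²-6Lx+3x²+a²)/(6LEI)  [x>a] = -6·(5/2)·(2·10²-6·10·4+3·4²+(5/2)²)/(6·10·5000) = -57/80000 rad
Superposition: θ = Σ θ_i = 2489/432000 rad ≈ 0.005762 rad

θ(4) = 2489/432000 rad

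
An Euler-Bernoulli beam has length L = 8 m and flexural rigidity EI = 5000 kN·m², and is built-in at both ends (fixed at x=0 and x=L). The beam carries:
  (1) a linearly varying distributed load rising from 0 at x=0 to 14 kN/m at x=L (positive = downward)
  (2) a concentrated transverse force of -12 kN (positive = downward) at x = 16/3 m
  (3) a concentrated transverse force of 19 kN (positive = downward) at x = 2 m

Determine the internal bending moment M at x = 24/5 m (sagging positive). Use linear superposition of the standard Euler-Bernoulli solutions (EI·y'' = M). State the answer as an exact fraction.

M(24/5) = 117631/9000 kN·m

Load 1 — triangular load w₀=14 kN/m (0→w₀ over full span):
  M_1 = 3w₀Lx/20 - w₀L²/30 - w₀x³/(6L) = 3·14·8·(24/5)/20 - 14·8²/30 - 14·(24/5)³/(6·8) = 6944/375 kN·m
Load 2 — point force P=-12 kN at a=16/3 m (b=L-a=8/3):
  M_2 = Pb²(3a+b)x/L³ - Pab²/L²  [x≤a] = (-12)·(8/3)²·(3·(16/3)+(8/3))·(24/5)/8³ - (-12)·(16/3)·(8/3)²/8² = -352/45 kN·m
Load 3 — point force P=19 kN at a=2 m (b=L-a=6):
  M_3 = Pa²(a+3b)(L-x)/L³ - Pa²b/L²  [x>a] = 19·2²·(2+3·6)·(8-(24/5))/8³ - 19·2²·6/8² = 19/8 kN·m
Superposition: M = Σ M_i = 117631/9000 kN·m ≈ 13.070111 kN·m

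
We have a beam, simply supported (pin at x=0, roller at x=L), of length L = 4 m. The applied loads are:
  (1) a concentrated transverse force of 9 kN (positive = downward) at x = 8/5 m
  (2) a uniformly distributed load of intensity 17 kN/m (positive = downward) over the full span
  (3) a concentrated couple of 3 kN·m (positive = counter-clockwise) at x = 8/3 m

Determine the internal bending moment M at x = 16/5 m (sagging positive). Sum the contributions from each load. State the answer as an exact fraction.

Load 1 — point force P=9 kN at a=8/5 m (b=L-a=12/5):
  M_1 = Pa(L-x)/L  [x>a] = 9·(8/5)·(4-(16/5))/4 = 72/25 kN·m
Load 2 — uniform load w=17 kN/m over full span:
  M_2 = wx(L-x)/2 = 17·(16/5)·(4-(16/5))/2 = 544/25 kN·m
Load 3 — applied couple M₀=3 kN·m at a=8/3 m (b=L-a=4/3):
  M_3 = M₀x/L - M₀  [x>a] = 3·(16/5)/4 - 3 = -3/5 kN·m
Superposition: M = Σ M_i = 601/25 kN·m ≈ 24.040000 kN·m

M(16/5) = 601/25 kN·m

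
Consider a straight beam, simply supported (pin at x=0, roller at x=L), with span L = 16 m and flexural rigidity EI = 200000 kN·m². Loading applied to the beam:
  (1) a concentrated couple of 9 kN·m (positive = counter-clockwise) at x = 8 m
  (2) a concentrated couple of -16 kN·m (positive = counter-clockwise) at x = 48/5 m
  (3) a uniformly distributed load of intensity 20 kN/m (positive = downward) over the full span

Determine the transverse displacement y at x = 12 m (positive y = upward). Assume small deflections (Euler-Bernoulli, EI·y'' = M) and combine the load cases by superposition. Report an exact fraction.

y(12) = -151471/2500000 m

Load 1 — applied couple M₀=9 kN·m at a=8 m (b=L-a=8):
  y_1 = (M₀x³/(6L)-M₀(x-a)²/2+C₁x)/EI  [x>a] with C₁=M₀(3b²-L²)/(6L)=-6 = (9·12³/(6·16)-9·(12-8)²/2+(-6)·12)/200000 = 9/100000 m
Load 2 — applied couple M₀=-16 kN·m at a=48/5 m (b=L-a=32/5):
  y_2 = (M₀x³/(6L)-M₀(x-a)²/2+C₁x)/EI  [x>a] with C₁=M₀(3b²-L²)/(6L)=1664/75 = ((-16)·12³/(6·16)-(-16)·(12-(48/5))²/2+(1664/75)·12)/200000 = 19/156250 m
Load 3 — uniform load w=20 kN/m over full span:
  y_3 = -wx(L³-2Lx²+x³)/(24EI) = -20·12·(16³-2·16·12²+12³)/(24·200000) = -38/625 m
Superposition: y = Σ y_i = -151471/2500000 m ≈ -0.060588 m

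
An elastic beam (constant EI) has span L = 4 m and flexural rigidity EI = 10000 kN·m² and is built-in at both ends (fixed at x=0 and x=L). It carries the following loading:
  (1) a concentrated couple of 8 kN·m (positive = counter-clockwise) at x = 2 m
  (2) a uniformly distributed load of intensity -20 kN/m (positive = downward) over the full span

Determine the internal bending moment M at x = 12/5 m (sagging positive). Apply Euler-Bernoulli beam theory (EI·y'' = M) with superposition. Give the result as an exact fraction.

Load 1 — applied couple M₀=8 kN·m at a=2 m (b=L-a=2):
  M_1 = R_Ax - M_A - M₀  [x>a] with R_A=3, M_A=2 = 3·(12/5) - 2 - 8 = -14/5 kN·m
Load 2 — uniform load w=-20 kN/m over full span:
  M_2 = wLx/2 - wL²/12 - wx²/2 = (-20)·4·(12/5)/2 - (-20)·4²/12 - (-20)·(12/5)²/2 = -176/15 kN·m
Superposition: M = Σ M_i = -218/15 kN·m ≈ -14.533333 kN·m

M(12/5) = -218/15 kN·m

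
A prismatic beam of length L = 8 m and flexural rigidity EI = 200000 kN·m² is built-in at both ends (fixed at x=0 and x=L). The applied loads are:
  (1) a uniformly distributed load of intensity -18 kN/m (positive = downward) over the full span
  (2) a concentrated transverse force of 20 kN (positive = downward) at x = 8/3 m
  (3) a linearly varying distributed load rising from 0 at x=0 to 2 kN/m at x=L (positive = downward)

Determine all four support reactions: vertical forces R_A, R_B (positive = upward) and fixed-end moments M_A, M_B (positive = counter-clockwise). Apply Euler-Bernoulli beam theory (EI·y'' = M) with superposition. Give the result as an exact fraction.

Load 1 — uniform load w=-18 kN/m over full span:
  R_A = wL/2 = (-18)·8/2 = -72 kN
  M_A = wL²/12 = (-18)·8²/12 = -96 kN·m
  R_B = wL/2 = (-18)·8/2 = -72 kN
  M_B = -wL²/12 = -(-18)·8²/12 = 96 kN·m
Load 2 — point force P=20 kN at a=8/3 m (b=L-a=16/3):
  R_A = Pb²(3a+b)/L³ = 20·(16/3)²·(3·(8/3)+(16/3))/8³ = 400/27 kN
  M_A = Pab²/L² = 20·(8/3)·(16/3)²/8² = 640/27 kN·m
  R_B = Pa²(a+3b)/L³ = 20·(8/3)²·((8/3)+3·(16/3))/8³ = 140/27 kN
  M_B = -Pa²b/L² = -20·(8/3)²·(16/3)/8² = -320/27 kN·m
Load 3 — triangular load w₀=2 kN/m (0→w₀ over full span):
  R_A = 3w₀L/20 = 3·2·8/20 = 12/5 kN
  M_A = w₀L²/30 = 2·8²/30 = 64/15 kN·m
  R_B = 7w₀L/20 = 7·2·8/20 = 28/5 kN
  M_B = -w₀L²/20 = -2·8²/20 = -32/5 kN·m
Superposition: R_A = -7396/135 kN, M_A = -9184/135 kN·m, R_B = -8264/135 kN, M_B = 10496/135 kN·m

R_A = -7396/135 kN, M_A = -9184/135 kN·m, R_B = -8264/135 kN, M_B = 10496/135 kN·m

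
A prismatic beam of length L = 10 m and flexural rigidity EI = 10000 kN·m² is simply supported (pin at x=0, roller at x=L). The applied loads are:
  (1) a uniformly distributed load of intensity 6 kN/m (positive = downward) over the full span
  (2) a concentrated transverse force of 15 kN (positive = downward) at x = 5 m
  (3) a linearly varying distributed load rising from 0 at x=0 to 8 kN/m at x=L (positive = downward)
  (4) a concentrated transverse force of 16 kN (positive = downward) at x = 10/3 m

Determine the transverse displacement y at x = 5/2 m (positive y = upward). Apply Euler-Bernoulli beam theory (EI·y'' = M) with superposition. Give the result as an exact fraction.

y(5/2) = -27899/207360 m

Load 1 — uniform load w=6 kN/m over full span:
  y_1 = -wx(L³-2Lx²+x³)/(24EI) = -6·(5/2)·(10³-2·10·(5/2)²+(5/2)³)/(24·10000) = -57/1024 m
Load 2 — point force P=15 kN at a=5 m (b=L-a=5):
  y_2 = -Pbx(L²-b²-x²)/(6LEI)  [x≤a] = -15·5·(5/2)·(10²-5²-(5/2)²)/(6·10·10000) = -11/512 m
Load 3 — triangular load w₀=8 kN/m (0→w₀ over full span):
  y_3 = -w₀x(7L⁴-10L²x²+3x⁴)/(360LEI) = -8·(5/2)·(7·10⁴-10·10²·(5/2)²+3·(5/2)⁴)/(360·10·10000) = -109/3072 m
Load 4 — point force P=16 kN at a=10/3 m (b=L-a=20/3):
  y_4 = -Pbx(L²-b²-x²)/(6LEI)  [x≤a] = -16·(20/3)·(5/2)·(10²-(20/3)²-(5/2)²)/(6·10·10000) = -71/3240 m
Superposition: y = Σ y_i = -27899/207360 m ≈ -0.134544 m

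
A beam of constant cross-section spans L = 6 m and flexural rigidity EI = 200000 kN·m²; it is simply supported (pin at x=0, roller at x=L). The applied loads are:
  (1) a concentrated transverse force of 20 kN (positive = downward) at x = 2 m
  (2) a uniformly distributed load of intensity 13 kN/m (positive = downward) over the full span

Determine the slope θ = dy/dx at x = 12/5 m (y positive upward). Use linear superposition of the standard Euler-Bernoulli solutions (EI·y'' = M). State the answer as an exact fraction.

θ(12/5) = -47561/225000000 rad

Load 1 — point force P=20 kN at a=2 m (b=L-a=4):
  θ_1 = -Pa(2L²-6Lx+3x²+a²)/(6LEI)  [x>a] = -20·2·(2·6²-6·6·(12/5)+3·(12/5)²+2²)/(6·6·200000) = -43/1125000 rad
Load 2 — uniform load w=13 kN/m over full span:
  θ_2 = -w(L³-6Lx²+4x³)/(24EI) = -13·(6³-6·6·(12/5)²+4·(12/5)³)/(24·200000) = -4329/25000000 rad
Superposition: θ = Σ θ_i = -47561/225000000 rad ≈ -0.000211 rad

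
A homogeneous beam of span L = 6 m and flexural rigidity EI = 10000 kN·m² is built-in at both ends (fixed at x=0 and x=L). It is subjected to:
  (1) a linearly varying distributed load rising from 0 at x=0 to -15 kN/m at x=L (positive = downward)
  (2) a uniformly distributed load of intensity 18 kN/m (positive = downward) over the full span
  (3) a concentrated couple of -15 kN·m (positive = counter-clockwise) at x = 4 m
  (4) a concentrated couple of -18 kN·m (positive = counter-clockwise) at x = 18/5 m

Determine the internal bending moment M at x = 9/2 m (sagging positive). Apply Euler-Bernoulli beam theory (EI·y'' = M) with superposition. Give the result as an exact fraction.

Load 1 — triangular load w₀=-15 kN/m (0→w₀ over full span):
  M_1 = 3w₀Lx/20 - w₀L²/30 - w₀x³/(6L) = 3·(-15)·6·(9/2)/20 - (-15)·6²/30 - (-15)·(9/2)³/(6·6) = -153/32 kN·m
Load 2 — uniform load w=18 kN/m over full span:
  M_2 = wLx/2 - wL²/12 - wx²/2 = 18·6·(9/2)/2 - 18·6²/12 - 18·(9/2)²/2 = 27/4 kN·m
Load 3 — applied couple M₀=-15 kN·m at a=4 m (b=L-a=2):
  M_3 = R_Ax - M_A - M₀  [x>a] with R_A=-10/3, M_A=-5 = (-10/3)·(9/2) - (-5) - (-15) = 5 kN·m
Load 4 — applied couple M₀=-18 kN·m at a=18/5 m (b=L-a=12/5):
  M_4 = R_Ax - M_A - M₀  [x>a] with R_A=-108/25, M_A=-144/25 = (-108/25)·(9/2) - (-144/25) - (-18) = 108/25 kN·m
Superposition: M = Σ M_i = 9031/800 kN·m ≈ 11.288750 kN·m

M(9/2) = 9031/800 kN·m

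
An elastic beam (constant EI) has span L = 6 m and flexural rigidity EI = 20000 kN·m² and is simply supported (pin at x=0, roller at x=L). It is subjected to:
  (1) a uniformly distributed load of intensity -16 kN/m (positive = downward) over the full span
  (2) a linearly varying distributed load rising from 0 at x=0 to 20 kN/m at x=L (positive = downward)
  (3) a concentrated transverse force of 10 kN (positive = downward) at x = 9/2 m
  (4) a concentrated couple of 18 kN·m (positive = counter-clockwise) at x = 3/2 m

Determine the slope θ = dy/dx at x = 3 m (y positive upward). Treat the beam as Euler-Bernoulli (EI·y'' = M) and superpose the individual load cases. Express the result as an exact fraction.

θ(3) = -147/320000 rad

Load 1 — uniform load w=-16 kN/m over full span:
  θ_1 = -w(L³-6Lx²+4x³)/(24EI) = -(-16)·(6³-6·6·3²+4·3³)/(24·20000) = 0 rad
Load 2 — triangular load w₀=20 kN/m (0→w₀ over full span):
  θ_2 = -w₀(7L⁴-30L²x²+15x⁴)/(360LEI) = -20·(7·6⁴-30·6²·3²+15·3⁴)/(360·6·20000) = -21/80000 rad
Load 3 — point force P=10 kN at a=9/2 m (b=L-a=3/2):
  θ_3 = -Pb(L²-b²-3x²)/(6LEI)  [x≤a] = -10·(3/2)·(6²-(3/2)²-3·3²)/(6·6·20000) = -9/64000 rad
Load 4 — applied couple M₀=18 kN·m at a=3/2 m (b=L-a=9/2):
  θ_4 = (M₀x²/(2L)-M₀(x-a)+C₁)/EI  [x>a] with C₁=M₀(3b²-L²)/(6L)=99/8 = (18·3²/(2·6)-18·(3-(3/2))+(99/8))/20000 = -9/160000 rad
Superposition: θ = Σ θ_i = -147/320000 rad ≈ -0.000459 rad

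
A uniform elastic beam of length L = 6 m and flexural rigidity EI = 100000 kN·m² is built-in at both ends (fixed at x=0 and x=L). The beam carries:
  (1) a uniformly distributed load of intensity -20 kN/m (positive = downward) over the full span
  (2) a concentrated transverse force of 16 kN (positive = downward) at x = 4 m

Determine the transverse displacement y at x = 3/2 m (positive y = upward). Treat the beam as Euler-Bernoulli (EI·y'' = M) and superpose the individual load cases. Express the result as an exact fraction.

y(3/2) = 3101/9600000 m

Load 1 — uniform load w=-20 kN/m over full span:
  y_1 = -wx²(L-x)²/(24EI) = -(-20)·(3/2)²·(6-(3/2))²/(24·100000) = 243/640000 m
Load 2 — point force P=16 kN at a=4 m (b=L-a=2):
  y_2 = -Pb²x²(3aL-(3a+b)x)/(6L³EI)  [x≤a] = -16·2²·(3/2)²·(3·4·6-(3·4+2)·(3/2))/(6·6³·100000) = -17/300000 m
Superposition: y = Σ y_i = 3101/9600000 m ≈ 0.000323 m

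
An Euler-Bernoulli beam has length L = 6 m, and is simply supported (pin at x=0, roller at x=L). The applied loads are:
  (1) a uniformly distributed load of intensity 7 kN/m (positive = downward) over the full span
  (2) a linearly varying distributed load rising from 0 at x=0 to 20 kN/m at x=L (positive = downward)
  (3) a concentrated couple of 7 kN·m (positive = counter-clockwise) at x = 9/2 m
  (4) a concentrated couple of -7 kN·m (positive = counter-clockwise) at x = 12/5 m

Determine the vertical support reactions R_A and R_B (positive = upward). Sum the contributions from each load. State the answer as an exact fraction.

R_A = 41 kN, R_B = 61 kN

Load 1 — uniform load w=7 kN/m over full span:
  R_A = wL/2 = 7·6/2 = 21 kN
  R_B = wL/2 = 7·6/2 = 21 kN
Load 2 — triangular load w₀=20 kN/m (0→w₀ over full span):
  R_A = w₀L/6 = 20·6/6 = 20 kN
  R_B = w₀L/3 = 20·6/3 = 40 kN
Load 3 — applied couple M₀=7 kN·m at a=9/2 m (b=L-a=3/2):
  R_A = M₀/L = 7/6 kN
  R_B = -M₀/L = -7/6 kN
Load 4 — applied couple M₀=-7 kN·m at a=12/5 m (b=L-a=18/5):
  R_A = M₀/L = (-7)/6 = -7/6 kN
  R_B = -M₀/L = -(-7)/6 = 7/6 kN
Superposition: R_A = 41 kN, R_B = 61 kN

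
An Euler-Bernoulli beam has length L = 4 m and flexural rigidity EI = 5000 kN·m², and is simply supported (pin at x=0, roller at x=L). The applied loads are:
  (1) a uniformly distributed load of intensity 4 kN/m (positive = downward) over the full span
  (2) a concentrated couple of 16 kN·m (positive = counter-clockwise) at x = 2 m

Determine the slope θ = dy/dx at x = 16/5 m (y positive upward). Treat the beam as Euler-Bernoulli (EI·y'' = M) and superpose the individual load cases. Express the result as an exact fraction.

θ(16/5) = 331/234375 rad

Load 1 — uniform load w=4 kN/m over full span:
  θ_1 = -w(L³-6Lx²+4x³)/(24EI) = -4·(4³-6·4·(16/5)²+4·(16/5)³)/(24·5000) = 132/78125 rad
Load 2 — applied couple M₀=16 kN·m at a=2 m (b=L-a=2):
  θ_2 = (M₀x²/(2L)-M₀(x-a)+C₁)/EI  [x>a] with C₁=M₀(3b²-L²)/(6L)=-8/3 = (16·(16/5)²/(2·4)-16·((16/5)-2)+(-8/3))/5000 = -13/46875 rad
Superposition: θ = Σ θ_i = 331/234375 rad ≈ 0.001412 rad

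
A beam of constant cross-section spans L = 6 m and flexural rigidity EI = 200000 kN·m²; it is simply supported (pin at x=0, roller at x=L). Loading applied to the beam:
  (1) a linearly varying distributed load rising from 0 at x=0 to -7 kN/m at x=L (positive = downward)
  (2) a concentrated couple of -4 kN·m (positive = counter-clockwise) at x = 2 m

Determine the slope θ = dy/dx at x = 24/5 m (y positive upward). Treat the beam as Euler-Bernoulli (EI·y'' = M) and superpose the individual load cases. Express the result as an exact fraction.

Load 1 — triangular load w₀=-7 kN/m (0→w₀ over full span):
  θ_1 = -w₀(7L⁴-30L²x²+15x⁴)/(360LEI) = -(-7)·(7·6⁴-30·6²·(24/5)²+15·(24/5)⁴)/(360·6·200000) = -15897/125000000 rad
Load 2 — applied couple M₀=-4 kN·m at a=2 m (b=L-a=4):
  θ_2 = (M₀x²/(2L)-M₀(x-a)+C₁)/EI  [x>a] with C₁=M₀(3b²-L²)/(6L)=-4/3 = ((-4)·(24/5)²/(2·6)-(-4)·((24/5)-2)+(-4/3))/200000 = 41/3750000 rad
Superposition: θ = Σ θ_i = -43591/375000000 rad ≈ -0.000116 rad

θ(24/5) = -43591/375000000 rad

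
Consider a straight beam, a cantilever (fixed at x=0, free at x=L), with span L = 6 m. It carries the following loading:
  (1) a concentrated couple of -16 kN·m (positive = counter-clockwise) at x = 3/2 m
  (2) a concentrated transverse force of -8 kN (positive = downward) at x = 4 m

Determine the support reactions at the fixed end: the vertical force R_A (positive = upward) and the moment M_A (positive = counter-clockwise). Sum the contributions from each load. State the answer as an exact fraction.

Load 1 — applied couple M₀=-16 kN·m at a=3/2 m (b=L-a=9/2):
  R_A = 0 kN
  M_A = -M₀ = -(-16) = 16 kN·m
Load 2 — point force P=-8 kN at a=4 m (b=L-a=2):
  R_A = P = (-8) = -8 kN
  M_A = Pa = (-8)·4 = -32 kN·m
Superposition: R_A = -8 kN, M_A = -16 kN·m

R_A = -8 kN, M_A = -16 kN·m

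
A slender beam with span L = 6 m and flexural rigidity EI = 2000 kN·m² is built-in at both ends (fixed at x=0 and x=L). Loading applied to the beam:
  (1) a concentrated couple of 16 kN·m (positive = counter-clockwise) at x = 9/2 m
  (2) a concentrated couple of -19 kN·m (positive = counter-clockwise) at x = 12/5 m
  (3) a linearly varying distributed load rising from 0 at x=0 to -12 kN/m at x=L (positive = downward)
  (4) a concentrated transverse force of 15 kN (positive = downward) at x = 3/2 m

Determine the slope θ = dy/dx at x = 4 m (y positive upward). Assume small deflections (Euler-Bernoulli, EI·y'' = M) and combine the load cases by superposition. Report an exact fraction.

θ(4) = 997/600000 rad

Load 1 — applied couple M₀=16 kN·m at a=9/2 m (b=L-a=3/2):
  θ_1 = (R_Ax²/2 - M_Ax)/EI  [x≤a] with R_A=3, M_A=5 = (3·4²/2 - 5·4)/2000 = 1/500 rad
Load 2 — applied couple M₀=-19 kN·m at a=12/5 m (b=L-a=18/5):
  θ_2 = (R_Ax²/2 - M_Ax - M₀(x-a))/EI  [x>a] with R_A=-114/25, M_A=-57/25 = ((-114/25)·4²/2 - (-57/25)·4 - (-19)·(4-(12/5)))/2000 = 19/12500 rad
Load 3 — triangular load w₀=-12 kN/m (0→w₀ over full span):
  θ_3 = -w₀(2x(L-x)(L-2x)(x+2L)+x²(L-x)²)/(120LEI) = -(-12)·(2·4·(6-4)·(6-2·4)·(4+2·6)+4²·(6-4)²)/(120·6·2000) = -7/1875 rad
Load 4 — point force P=15 kN at a=3/2 m (b=L-a=9/2):
  θ_4 = Pa²(L-x)(2bL-(3b+a)(L-x))/(2L³EI)  [x>a] = 15·(3/2)²·(6-4)·(2·(9/2)·6-(3·(9/2)+(3/2))·(6-4))/(2·6³·2000) = 3/1600 rad
Superposition: θ = Σ θ_i = 997/600000 rad ≈ 0.001662 rad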